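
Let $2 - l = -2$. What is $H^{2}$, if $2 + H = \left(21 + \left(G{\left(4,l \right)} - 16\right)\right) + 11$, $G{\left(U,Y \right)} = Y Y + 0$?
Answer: $900$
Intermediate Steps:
$l = 4$ ($l = 2 - -2 = 2 + 2 = 4$)
$G{\left(U,Y \right)} = Y^{2}$ ($G{\left(U,Y \right)} = Y^{2} + 0 = Y^{2}$)
$H = 30$ ($H = -2 + \left(\left(21 - \left(16 - 4^{2}\right)\right) + 11\right) = -2 + \left(\left(21 + \left(16 - 16\right)\right) + 11\right) = -2 + \left(\left(21 + 0\right) + 11\right) = -2 + \left(21 + 11\right) = -2 + 32 = 30$)
$H^{2} = 30^{2} = 900$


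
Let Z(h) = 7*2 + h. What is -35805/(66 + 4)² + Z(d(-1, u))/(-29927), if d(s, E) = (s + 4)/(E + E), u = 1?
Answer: -30617491/4189780 ≈ -7.3077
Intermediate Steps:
d(s, E) = (4 + s)/(2*E) (d(s, E) = (4 + s)/((2*E)) = (4 + s)*(1/(2*E)) = (4 + s)/(2*E))
Z(h) = 14 + h
-35805/(66 + 4)² + Z(d(-1, u))/(-29927) = -35805/(66 + 4)² + (14 + (½)*(4 - 1)/1)/(-29927) = -35805/(70²) + (14 + (½)*1*3)*(-1/29927) = -35805/4900 + (14 + 3/2)*(-1/29927) = -35805*1/4900 + (31/2)*(-1/29927) = -1023/140 - 31/59854 = -30617491/4189780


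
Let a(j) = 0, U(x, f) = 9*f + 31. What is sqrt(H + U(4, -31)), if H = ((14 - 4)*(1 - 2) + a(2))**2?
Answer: 2*I*sqrt(37) ≈ 12.166*I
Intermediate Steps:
U(x, f) = 31 + 9*f
H = 100 (H = ((14 - 4)*(1 - 2) + 0)**2 = (10*(-1) + 0)**2 = (-10 + 0)**2 = (-10)**2 = 100)
sqrt(H + U(4, -31)) = sqrt(100 + (31 + 9*(-31))) = sqrt(100 + (31 - 279)) = sqrt(100 - 248) = sqrt(-148) = 2*I*sqrt(37)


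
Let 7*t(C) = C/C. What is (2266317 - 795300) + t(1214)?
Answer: 10297120/7 ≈ 1.4710e+6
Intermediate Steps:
t(C) = ⅐ (t(C) = (C/C)/7 = (⅐)*1 = ⅐)
(2266317 - 795300) + t(1214) = (2266317 - 795300) + ⅐ = 1471017 + ⅐ = 10297120/7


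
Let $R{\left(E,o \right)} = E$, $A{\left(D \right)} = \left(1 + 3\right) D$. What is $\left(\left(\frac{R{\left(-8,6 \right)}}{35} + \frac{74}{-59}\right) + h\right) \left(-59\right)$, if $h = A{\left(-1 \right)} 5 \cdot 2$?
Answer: $\frac{85662}{35} \approx 2447.5$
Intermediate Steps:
$A{\left(D \right)} = 4 D$
$h = -40$ ($h = 4 \left(-1\right) 5 \cdot 2 = \left(-4\right) 5 \cdot 2 = \left(-20\right) 2 = -40$)
$\left(\left(\frac{R{\left(-8,6 \right)}}{35} + \frac{74}{-59}\right) + h\right) \left(-59\right) = \left(\left(- \frac{8}{35} + \frac{74}{-59}\right) - 40\right) \left(-59\right) = \left(\left(\left(-8\right) \frac{1}{35} + 74 \left(- \frac{1}{59}\right)\right) - 40\right) \left(-59\right) = \left(\left(- \frac{8}{35} - \frac{74}{59}\right) - 40\right) \left(-59\right) = \left(- \frac{3062}{2065} - 40\right) \left(-59\right) = \left(- \frac{85662}{2065}\right) \left(-59\right) = \frac{85662}{35}$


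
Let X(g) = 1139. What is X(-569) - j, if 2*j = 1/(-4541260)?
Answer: 10344990281/9082520 ≈ 1139.0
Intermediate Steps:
j = -1/9082520 (j = (½)/(-4541260) = (½)*(-1/4541260) = -1/9082520 ≈ -1.1010e-7)
X(-569) - j = 1139 - 1*(-1/9082520) = 1139 + 1/9082520 = 10344990281/9082520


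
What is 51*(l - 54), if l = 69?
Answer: 765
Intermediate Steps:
51*(l - 54) = 51*(69 - 54) = 51*15 = 765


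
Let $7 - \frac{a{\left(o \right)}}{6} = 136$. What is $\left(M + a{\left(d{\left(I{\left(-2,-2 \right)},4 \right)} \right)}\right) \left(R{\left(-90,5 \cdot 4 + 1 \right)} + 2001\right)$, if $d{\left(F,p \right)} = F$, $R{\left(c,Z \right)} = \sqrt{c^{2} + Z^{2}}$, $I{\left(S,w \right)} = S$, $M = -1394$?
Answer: $-4338168 - 6504 \sqrt{949} \approx -4.5385 \cdot 10^{6}$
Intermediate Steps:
$R{\left(c,Z \right)} = \sqrt{Z^{2} + c^{2}}$
$a{\left(o \right)} = -774$ ($a{\left(o \right)} = 42 - 816 = -774$)
$\left(M + a{\left(d{\left(I{\left(-2,-2 \right)},4 \right)} \right)}\right) \left(R{\left(-90,5 \cdot 4 + 1 \right)} + 2001\right) = \left(-1394 - 774\right) \left(\sqrt{\left(5 \cdot 4 + 1\right)^{2} + \left(-90\right)^{2}} + 2001\right) = - 2168 \left(\sqrt{\left(20 + 1\right)^{2} + 8100} + 2001\right) = - 2168 \left(\sqrt{21^{2} + 8100} + 2001\right) = - 2168 \left(\sqrt{441 + 8100} + 2001\right) = - 2168 \left(\sqrt{8541} + 2001\right) = - 2168 \left(3 \sqrt{949} + 2001\right) = - 2168 \left(2001 + 3 \sqrt{949}\right) = -4338168 - 6504 \sqrt{949}$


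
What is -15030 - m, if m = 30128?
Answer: -45158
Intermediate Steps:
-15030 - m = -15030 - 1*30128 = -15030 - 30128 = -45158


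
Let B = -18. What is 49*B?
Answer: -882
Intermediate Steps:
49*B = 49*(-18) = -882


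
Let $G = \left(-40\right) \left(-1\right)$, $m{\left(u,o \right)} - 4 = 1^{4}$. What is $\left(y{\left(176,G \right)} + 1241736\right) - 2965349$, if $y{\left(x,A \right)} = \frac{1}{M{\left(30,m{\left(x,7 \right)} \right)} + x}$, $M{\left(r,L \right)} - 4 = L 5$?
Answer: $- \frac{353340664}{205} \approx -1.7236 \cdot 10^{6}$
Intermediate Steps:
$m{\left(u,o \right)} = 5$ ($m{\left(u,o \right)} = 4 + 1^{4} = 4 + 1 = 5$)
$G = 40$
$M{\left(r,L \right)} = 4 + 5 L$ ($M{\left(r,L \right)} = 4 + L 5 = 4 + 5 L$)
$y{\left(x,A \right)} = \frac{1}{29 + x}$ ($y{\left(x,A \right)} = \frac{1}{\left(4 + 5 \cdot 5\right) + x} = \frac{1}{\left(4 + 25\right) + x} = \frac{1}{29 + x}$)
$\left(y{\left(176,G \right)} + 1241736\right) - 2965349 = \left(\frac{1}{29 + 176} + 1241736\right) - 2965349 = \left(\frac{1}{205} + 1241736\right) - 2965349 = \frac{254555881}{205} - 2965349 = - \frac{353340664}{205}$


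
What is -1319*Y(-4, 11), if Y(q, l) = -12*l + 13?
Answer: 156961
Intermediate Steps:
Y(q, l) = 13 - 12*l
-1319*Y(-4, 11) = -1319*(13 - 12*11) = -1319*(13 - 132) = -1319*(-119) = 156961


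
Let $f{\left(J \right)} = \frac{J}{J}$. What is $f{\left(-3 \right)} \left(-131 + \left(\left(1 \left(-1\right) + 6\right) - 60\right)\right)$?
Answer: $-186$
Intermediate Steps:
$f{\left(J \right)} = 1$
$f{\left(-3 \right)} \left(-131 + \left(\left(1 \left(-1\right) + 6\right) - 60\right)\right) = 1 \left(-131 + \left(\left(1 \left(-1\right) + 6\right) - 60\right)\right) = 1 \left(-131 + \left(\left(-1 + 6\right) - 60\right)\right) = 1 \left(-131 + \left(5 - 60\right)\right) = 1 \left(-131 - 55\right) = 1 \left(-186\right) = -186$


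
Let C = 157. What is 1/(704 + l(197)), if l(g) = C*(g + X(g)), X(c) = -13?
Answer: 1/29592 ≈ 3.3793e-5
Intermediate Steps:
l(g) = -2041 + 157*g (l(g) = 157*(g - 13) = 157*(-13 + g) = -2041 + 157*g)
1/(704 + l(197)) = 1/(704 + (-2041 + 157*197)) = 1/(704 + (-2041 + 30929)) = 1/(704 + 28888) = 1/29592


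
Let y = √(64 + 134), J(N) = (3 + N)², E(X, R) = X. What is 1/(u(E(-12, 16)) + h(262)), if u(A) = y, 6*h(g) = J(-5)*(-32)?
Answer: -96/1157 - 27*√22/2314 ≈ -0.13770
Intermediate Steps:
h(g) = -64/3 (h(g) = ((3 - 5)²*(-32))/6 = ((-2)²*(-32))/6 = (4*(-32))/6 = (⅙)*(-128) = -64/3)
y = 3*√22 (y = √198 = 3*√22 ≈ 14.071)
u(A) = 3*√22
1/(u(E(-12, 16)) + h(262)) = 1/(3*√22 - 64/3) = 1/(-64/3 + 3*√22)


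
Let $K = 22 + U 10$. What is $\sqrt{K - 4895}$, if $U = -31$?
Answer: $i \sqrt{5183} \approx 71.993 i$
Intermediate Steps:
$K = -288$ ($K = 22 - 310 = -288$)
$\sqrt{K - 4895} = \sqrt{-288 - 4895} = \sqrt{-5183} = i \sqrt{5183}$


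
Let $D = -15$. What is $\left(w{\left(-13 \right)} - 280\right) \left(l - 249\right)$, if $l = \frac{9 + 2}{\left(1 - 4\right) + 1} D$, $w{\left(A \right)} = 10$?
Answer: $44955$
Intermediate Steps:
$l = \frac{165}{2}$ ($l = \frac{9 + 2}{\left(1 - 4\right) + 1} \left(-15\right) = \frac{11}{\left(1 - 4\right) + 1} \left(-15\right) = \frac{11}{-3 + 1} \left(-15\right) = \frac{11}{-2} \left(-15\right) = 11 \left(- \frac{1}{2}\right) \left(-15\right) = \left(- \frac{11}{2}\right) \left(-15\right) = \frac{165}{2} \approx 82.5$)
$\left(w{\left(-13 \right)} - 280\right) \left(l - 249\right) = \left(10 - 280\right) \left(\frac{165}{2} - 249\right) = \left(-270\right) \left(- \frac{333}{2}\right) = 44955$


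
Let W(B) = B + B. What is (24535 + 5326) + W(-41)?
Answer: 29779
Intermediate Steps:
W(B) = 2*B
(24535 + 5326) + W(-41) = (24535 + 5326) + 2*(-41) = 29861 - 82 = 29779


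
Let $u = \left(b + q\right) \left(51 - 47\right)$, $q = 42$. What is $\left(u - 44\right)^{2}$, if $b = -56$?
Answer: $10000$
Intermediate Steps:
$u = -56$ ($u = \left(-56 + 42\right) \left(51 - 47\right) = \left(-14\right) 4 = -56$)
$\left(u - 44\right)^{2} = \left(-56 - 44\right)^{2} = \left(-100\right)^{2} = 10000$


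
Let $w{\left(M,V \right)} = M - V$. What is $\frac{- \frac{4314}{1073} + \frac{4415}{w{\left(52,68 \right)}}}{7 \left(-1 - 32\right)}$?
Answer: $\frac{686617}{566544} \approx 1.2119$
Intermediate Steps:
$\frac{- \frac{4314}{1073} + \frac{4415}{w{\left(52,68 \right)}}}{7 \left(-1 - 32\right)} = \frac{- \frac{4314}{1073} + \frac{4415}{52 - 68}}{7 \left(-1 - 32\right)} = \frac{\left(-4314\right) \frac{1}{1073} + \frac{4415}{52 - 68}}{7 \left(-33\right)} = \frac{- \frac{4314}{1073} + \frac{4415}{-16}}{-231} = \left(- \frac{4314}{1073} + 4415 \left(- \frac{1}{16}\right)\right) \left(- \frac{1}{231}\right) = \left(- \frac{4314}{1073} - \frac{4415}{16}\right) \left(- \frac{1}{231}\right) = \left(- \frac{4806319}{17168}\right) \left(- \frac{1}{231}\right) = \frac{686617}{566544}$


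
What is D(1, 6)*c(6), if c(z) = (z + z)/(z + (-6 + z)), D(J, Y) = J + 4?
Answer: 10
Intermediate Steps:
D(J, Y) = 4 + J
c(z) = 2*z/(-6 + 2*z) (c(z) = (2*z)/(-6 + 2*z) = 2*z/(-6 + 2*z))
D(1, 6)*c(6) = (4 + 1)*(6/(-3 + 6)) = 5*(6/3) = 5*(6*(1/3)) = 5*2 = 10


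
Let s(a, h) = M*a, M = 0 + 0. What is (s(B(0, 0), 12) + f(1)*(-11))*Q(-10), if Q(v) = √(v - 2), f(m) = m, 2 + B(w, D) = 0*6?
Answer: -22*I*√3 ≈ -38.105*I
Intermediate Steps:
B(w, D) = -2 (B(w, D) = -2 + 0*6 = -2 + 0 = -2)
Q(v) = √(-2 + v)
M = 0
s(a, h) = 0 (s(a, h) = 0*a = 0)
(s(B(0, 0), 12) + f(1)*(-11))*Q(-10) = (0 + 1*(-11))*√(-2 - 10) = (0 - 11)*√(-12) = -22*I*√3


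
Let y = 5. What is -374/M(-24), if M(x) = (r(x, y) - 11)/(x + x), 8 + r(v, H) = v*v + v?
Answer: 17952/533 ≈ 33.681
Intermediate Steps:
r(v, H) = -8 + v + v² (r(v, H) = -8 + (v*v + v) = -8 + (v² + v) = -8 + (v + v²) = -8 + v + v²)
M(x) = (-19 + x + x²)/(2*x) (M(x) = ((-8 + x + x²) - 11)/(x + x) = (-19 + x + x²)/((2*x)) = (-19 + x + x²)*(1/(2*x)) = (-19 + x + x²)/(2*x))
-374/M(-24) = -374*(-48/(-19 - 24 + (-24)²)) = -374*(-48/(-19 - 24 + 576)) = -374/((½)*(-1/24)*533) = -374/(-533/48) = -374*(-48/533) = 17952/533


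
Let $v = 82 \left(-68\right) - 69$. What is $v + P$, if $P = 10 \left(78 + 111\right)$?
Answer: $-3755$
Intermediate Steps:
$P = 1890$ ($P = 10 \cdot 189 = 1890$)
$v = -5645$ ($v = -5576 - 69 = -5645$)
$v + P = -5645 + 1890 = -3755$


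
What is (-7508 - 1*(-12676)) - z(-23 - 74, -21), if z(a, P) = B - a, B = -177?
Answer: 5248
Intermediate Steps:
z(a, P) = -177 - a
(-7508 - 1*(-12676)) - z(-23 - 74, -21) = (-7508 - 1*(-12676)) - (-177 - (-23 - 74)) = (-7508 + 12676) - (-177 - 1*(-97)) = 5168 - (-177 + 97) = 5168 - 1*(-80) = 5168 + 80 = 5248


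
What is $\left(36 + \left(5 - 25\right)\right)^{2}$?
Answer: $256$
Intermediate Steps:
$\left(36 + \left(5 - 25\right)\right)^{2} = \left(36 - 20\right)^{2} = 16^{2} = 256$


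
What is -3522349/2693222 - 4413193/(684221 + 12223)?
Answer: -1024201950343/133977021612 ≈ -7.6446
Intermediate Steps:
-3522349/2693222 - 4413193/(684221 + 12223) = -3522349*1/2693222 - 4413193/696444 = -3522349/2693222 - 4413193*1/696444 = -3522349/2693222 - 4413193/696444 = -1024201950343/133977021612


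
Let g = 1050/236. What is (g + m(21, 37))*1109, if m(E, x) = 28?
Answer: 4246361/118 ≈ 35986.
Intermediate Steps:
g = 525/118 (g = 1050*(1/236) = 525/118 ≈ 4.4492)
(g + m(21, 37))*1109 = (525/118 + 28)*1109 = (3829/118)*1109 = 4246361/118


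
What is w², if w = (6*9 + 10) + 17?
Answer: 6561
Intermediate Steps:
w = 81 (w = (54 + 10) + 17 = 64 + 17 = 81)
w² = 81² = 6561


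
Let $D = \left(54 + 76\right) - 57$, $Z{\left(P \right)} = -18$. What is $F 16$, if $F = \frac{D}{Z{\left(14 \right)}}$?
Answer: $- \frac{584}{9} \approx -64.889$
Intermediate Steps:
$D = 73$ ($D = 130 - 57 = 73$)
$F = - \frac{73}{18}$ ($F = \frac{73}{-18} = 73 \left(- \frac{1}{18}\right) = - \frac{73}{18} \approx -4.0556$)
$F 16 = \left(- \frac{73}{18}\right) 16 = - \frac{584}{9}$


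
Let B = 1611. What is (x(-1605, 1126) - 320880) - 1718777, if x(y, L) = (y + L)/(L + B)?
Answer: -5582541688/2737 ≈ -2.0397e+6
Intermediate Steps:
x(y, L) = (L + y)/(1611 + L) (x(y, L) = (y + L)/(L + 1611) = (L + y)/(1611 + L))
(x(-1605, 1126) - 320880) - 1718777 = ((1126 - 1605)/(1611 + 1126) - 320880) - 1718777 = (-479/2737 - 320880) - 1718777 = -878249039/2737 - 1718777 = -5582541688/2737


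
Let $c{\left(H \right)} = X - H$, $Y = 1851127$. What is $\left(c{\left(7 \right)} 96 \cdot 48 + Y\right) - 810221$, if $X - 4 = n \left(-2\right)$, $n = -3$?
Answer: $1054730$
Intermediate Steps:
$X = 10$ ($X = 4 - -6 = 4 + 6 = 10$)
$c{\left(H \right)} = 10 - H$
$\left(c{\left(7 \right)} 96 \cdot 48 + Y\right) - 810221 = \left(\left(10 - 7\right) 96 \cdot 48 + 1851127\right) - 810221 = \left(3 \cdot 96 \cdot 48 + 1851127\right) - 810221 = \left(288 \cdot 48 + 1851127\right) - 810221 = \left(13824 + 1851127\right) - 810221 = 1864951 - 810221 = 1054730$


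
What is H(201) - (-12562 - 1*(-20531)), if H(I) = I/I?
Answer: -7968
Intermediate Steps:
H(I) = 1
H(201) - (-12562 - 1*(-20531)) = 1 - (-12562 - 1*(-20531)) = 1 - (-12562 + 20531) = 1 - 1*7969 = 1 - 7969 = -7968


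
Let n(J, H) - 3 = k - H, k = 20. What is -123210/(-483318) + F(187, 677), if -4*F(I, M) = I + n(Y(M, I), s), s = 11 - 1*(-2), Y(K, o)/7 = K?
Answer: -5262267/107404 ≈ -48.995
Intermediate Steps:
Y(K, o) = 7*K
s = 13 (s = 11 + 2 = 13)
n(J, H) = 23 - H (n(J, H) = 3 + (20 - H) = 23 - H)
F(I, M) = -5/2 - I/4 (F(I, M) = -(I + (23 - 1*13))/4 = -(I + (23 - 13))/4 = -(I + 10)/4 = -(10 + I)/4 = -5/2 - I/4)
-123210/(-483318) + F(187, 677) = -123210/(-483318) + (-5/2 - ¼*187) = -123210*(-1/483318) + (-5/2 - 187/4) = 6845/26851 - 197/4 = -5262267/107404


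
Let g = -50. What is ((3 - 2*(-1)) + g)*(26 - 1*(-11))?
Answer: -1665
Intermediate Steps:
((3 - 2*(-1)) + g)*(26 - 1*(-11)) = ((3 - 2*(-1)) - 50)*(26 - 1*(-11)) = ((3 + 2) - 50)*(26 + 11) = (5 - 50)*37 = -45*37 = -1665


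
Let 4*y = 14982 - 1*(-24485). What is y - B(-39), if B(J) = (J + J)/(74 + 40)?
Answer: 749925/76 ≈ 9867.4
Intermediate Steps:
B(J) = J/57 (B(J) = (2*J)/114 = (2*J)*(1/114) = J/57)
y = 39467/4 (y = (14982 - 1*(-24485))/4 = (14982 + 24485)/4 = (1/4)*39467 = 39467/4 ≈ 9866.8)
y - B(-39) = 39467/4 - (-39)/57 = 39467/4 - 1*(-13/19) = 39467/4 + 13/19 = 749925/76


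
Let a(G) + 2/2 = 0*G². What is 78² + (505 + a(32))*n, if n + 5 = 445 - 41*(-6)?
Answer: 351828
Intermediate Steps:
a(G) = -1 (a(G) = -1 + 0*G² = -1 + 0 = -1)
n = 686 (n = -5 + (445 - 41*(-6)) = -5 + (445 + 246) = -5 + 691 = 686)
78² + (505 + a(32))*n = 78² + (505 - 1)*686 = 6084 + 504*686 = 6084 + 345744 = 351828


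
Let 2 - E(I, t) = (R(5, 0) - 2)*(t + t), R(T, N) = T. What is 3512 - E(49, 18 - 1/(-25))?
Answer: 90456/25 ≈ 3618.2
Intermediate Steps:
E(I, t) = 2 - 6*t (E(I, t) = 2 - (5 - 2)*(t + t) = 2 - 3*2*t = 2 - 6*t)
3512 - E(49, 18 - 1/(-25)) = 3512 - (2 - 6*(18 - 1/(-25))) = 3512 - (2 - 6*(18 - 1*(-1/25))) = 3512 - (2 - 6*(18 + 1/25)) = 3512 - (2 - 6*451/25) = 3512 - (2 - 2706/25) = 3512 - 1*(-2656/25) = 3512 + 2656/25 = 90456/25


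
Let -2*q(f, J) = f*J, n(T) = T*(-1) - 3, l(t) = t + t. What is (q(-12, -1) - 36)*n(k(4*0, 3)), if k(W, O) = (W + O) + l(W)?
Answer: 252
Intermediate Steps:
l(t) = 2*t
k(W, O) = O + 3*W (k(W, O) = (W + O) + 2*W = (O + W) + 2*W = O + 3*W)
n(T) = -3 - T (n(T) = -T - 3 = -3 - T)
q(f, J) = -J*f/2 (q(f, J) = -f*J/2 = -J*f/2)
(q(-12, -1) - 36)*n(k(4*0, 3)) = (-½*(-1)*(-12) - 36)*(-3 - (3 + 3*(4*0))) = (-6 - 36)*(-3 - (3 + 3*0)) = -42*(-3 - (3 + 0)) = -42*(-3 - 1*3) = -42*(-3 - 3) = -42*(-6) = 252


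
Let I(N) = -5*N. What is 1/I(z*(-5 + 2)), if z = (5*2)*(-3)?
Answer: -1/450 ≈ -0.0022222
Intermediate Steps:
z = -30 (z = 10*(-3) = -30)
1/I(z*(-5 + 2)) = 1/(-(-150)*(-5 + 2)) = 1/(-(-150)*(-3)) = 1/(-5*90) = 1/(-450) = -1/450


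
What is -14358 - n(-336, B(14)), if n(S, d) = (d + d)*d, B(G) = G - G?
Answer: -14358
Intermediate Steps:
B(G) = 0
n(S, d) = 2*d² (n(S, d) = (2*d)*d = 2*d²)
-14358 - n(-336, B(14)) = -14358 - 2*0² = -14358 - 2*0 = -14358 - 1*0 = -14358 + 0 = -14358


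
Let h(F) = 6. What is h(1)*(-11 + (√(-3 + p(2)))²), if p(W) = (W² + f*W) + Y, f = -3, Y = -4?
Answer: -120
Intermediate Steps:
p(W) = -4 + W² - 3*W (p(W) = (W² - 3*W) - 4 = -4 + W² - 3*W)
h(1)*(-11 + (√(-3 + p(2)))²) = 6*(-11 + (√(-3 + (-4 + 2² - 3*2)))²) = 6*(-11 + (√(-3 + (-4 + 4 - 6)))²) = 6*(-11 + (√(-3 - 6))²) = 6*(-11 + (√(-9))²) = 6*(-11 + (3*I)²) = 6*(-11 - 9) = 6*(-20) = -120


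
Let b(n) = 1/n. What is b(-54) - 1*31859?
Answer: -1720387/54 ≈ -31859.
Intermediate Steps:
b(-54) - 1*31859 = 1/(-54) - 1*31859 = -1/54 - 31859 = -1720387/54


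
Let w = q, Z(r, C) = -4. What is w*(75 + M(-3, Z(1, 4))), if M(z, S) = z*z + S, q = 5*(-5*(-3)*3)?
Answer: 18000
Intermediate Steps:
q = 225 (q = 5*(15*3) = 5*45 = 225)
w = 225
M(z, S) = S + z² (M(z, S) = z² + S = S + z²)
w*(75 + M(-3, Z(1, 4))) = 225*(75 + (-4 + (-3)²)) = 225*(75 + (-4 + 9)) = 225*(75 + 5) = 225*80 = 18000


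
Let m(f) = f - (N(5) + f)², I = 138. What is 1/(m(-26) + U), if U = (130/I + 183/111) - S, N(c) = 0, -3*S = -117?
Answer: -2553/1885159 ≈ -0.0013543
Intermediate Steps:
S = 39 (S = -⅓*(-117) = 39)
U = -92953/2553 (U = (130/138 + 183/111) - 1*39 = (130*(1/138) + 183*(1/111)) - 39 = (65/69 + 61/37) - 39 = 6614/2553 - 39 = -92953/2553 ≈ -36.409)
m(f) = f - f² (m(f) = f - (0 + f)² = f - f²)
1/(m(-26) + U) = 1/(-26*(1 - 1*(-26)) - 92953/2553) = 1/(-26*(1 + 26) - 92953/2553) = 1/(-26*27 - 92953/2553) = 1/(-702 - 92953/2553) = 1/(-1885159/2553) = -2553/1885159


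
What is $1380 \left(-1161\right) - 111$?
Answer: $-1602291$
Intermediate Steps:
$1380 \left(-1161\right) - 111 = -1602180 - 111 = -1602291$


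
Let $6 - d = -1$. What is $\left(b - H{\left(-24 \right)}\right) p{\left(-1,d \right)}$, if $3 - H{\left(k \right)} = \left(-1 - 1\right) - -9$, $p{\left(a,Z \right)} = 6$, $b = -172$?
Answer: $-1008$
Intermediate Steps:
$d = 7$ ($d = 6 - -1 = 6 + 1 = 7$)
$H{\left(k \right)} = -4$ ($H{\left(k \right)} = 3 - \left(\left(-1 - 1\right) - -9\right) = 3 - \left(-2 + 9\right) = 3 - 7 = -4$)
$\left(b - H{\left(-24 \right)}\right) p{\left(-1,d \right)} = \left(-172 - -4\right) 6 = \left(-172 + 4\right) 6 = \left(-168\right) 6 = -1008$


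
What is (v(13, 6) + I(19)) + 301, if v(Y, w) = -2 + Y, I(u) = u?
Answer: 331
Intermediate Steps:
(v(13, 6) + I(19)) + 301 = ((-2 + 13) + 19) + 301 = (11 + 19) + 301 = 30 + 301 = 331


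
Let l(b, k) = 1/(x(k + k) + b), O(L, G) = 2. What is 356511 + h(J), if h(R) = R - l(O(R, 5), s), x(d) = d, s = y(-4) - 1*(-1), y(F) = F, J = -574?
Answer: 1423749/4 ≈ 3.5594e+5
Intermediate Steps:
s = -3 (s = -4 - 1*(-1) = -4 + 1 = -3)
l(b, k) = 1/(b + 2*k) (l(b, k) = 1/((k + k) + b) = 1/(2*k + b) = 1/(b + 2*k))
h(R) = ¼ + R (h(R) = R - 1/(2 + 2*(-3)) = R - 1/(2 - 6) = R - 1/(-4) = R - 1*(-¼) = R + ¼ = ¼ + R)
356511 + h(J) = 356511 + (¼ - 574) = 356511 - 2295/4 = 1423749/4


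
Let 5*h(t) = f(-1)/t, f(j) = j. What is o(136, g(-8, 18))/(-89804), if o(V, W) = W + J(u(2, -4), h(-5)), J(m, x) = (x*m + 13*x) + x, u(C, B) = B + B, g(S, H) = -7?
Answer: 13/172700 ≈ 7.5275e-5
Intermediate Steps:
u(C, B) = 2*B
h(t) = -1/(5*t) (h(t) = (-1/t)/5 = -1/(5*t))
J(m, x) = 14*x + m*x (J(m, x) = (m*x + 13*x) + x = (13*x + m*x) + x = 14*x + m*x)
o(V, W) = 6/25 + W (o(V, W) = W + (-⅕/(-5))*(14 + 2*(-4)) = W + (-⅕*(-⅕))*(14 - 8) = W + (1/25)*6 = W + 6/25 = 6/25 + W)
o(136, g(-8, 18))/(-89804) = (6/25 - 7)/(-89804) = -169/25*(-1/89804) = 13/172700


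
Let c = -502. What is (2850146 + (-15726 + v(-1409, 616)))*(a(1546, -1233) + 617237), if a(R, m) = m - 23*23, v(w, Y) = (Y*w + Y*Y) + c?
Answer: 1443553529250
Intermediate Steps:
v(w, Y) = -502 + Y² + Y*w (v(w, Y) = (Y*w + Y*Y) - 502 = (Y*w + Y²) - 502 = (Y² + Y*w) - 502 = -502 + Y² + Y*w)
a(R, m) = -529 + m (a(R, m) = m - 529 = -529 + m)
(2850146 + (-15726 + v(-1409, 616)))*(a(1546, -1233) + 617237) = (2850146 + (-15726 + (-502 + 616² + 616*(-1409))))*((-529 - 1233) + 617237) = (2850146 + (-15726 + (-502 + 379456 - 867944)))*(-1762 + 617237) = (2850146 + (-15726 - 488990))*615475 = (2850146 - 504716)*615475 = 2345430*615475 = 1443553529250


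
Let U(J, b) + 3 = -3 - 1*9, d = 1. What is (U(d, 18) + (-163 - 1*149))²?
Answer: 106929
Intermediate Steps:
U(J, b) = -15 (U(J, b) = -3 + (-3 - 1*9) = -3 + (-3 - 9) = -3 - 12 = -15)
(U(d, 18) + (-163 - 1*149))² = (-15 + (-163 - 1*149))² = (-15 + (-163 - 149))² = (-15 - 312)² = (-327)² = 106929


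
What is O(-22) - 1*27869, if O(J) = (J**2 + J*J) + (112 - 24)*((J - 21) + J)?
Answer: -32621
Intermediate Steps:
O(J) = -1848 + 2*J**2 + 176*J (O(J) = (J**2 + J**2) + 88*((-21 + J) + J) = 2*J**2 + 88*(-21 + 2*J) = 2*J**2 + (-1848 + 176*J) = -1848 + 2*J**2 + 176*J)
O(-22) - 1*27869 = (-1848 + 2*(-22)**2 + 176*(-22)) - 1*27869 = (-1848 + 2*484 - 3872) - 27869 = (-1848 + 968 - 3872) - 27869 = -4752 - 27869 = -32621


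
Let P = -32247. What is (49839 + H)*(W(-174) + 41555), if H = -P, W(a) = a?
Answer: 3396800766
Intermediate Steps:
H = 32247 (H = -1*(-32247) = 32247)
(49839 + H)*(W(-174) + 41555) = (49839 + 32247)*(-174 + 41555) = 82086*41381 = 3396800766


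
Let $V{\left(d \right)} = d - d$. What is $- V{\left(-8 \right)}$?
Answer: $0$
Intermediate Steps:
$V{\left(d \right)} = 0$
$- V{\left(-8 \right)} = \left(-1\right) 0 = 0$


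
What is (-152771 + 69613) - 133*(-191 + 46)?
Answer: -63873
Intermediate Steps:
(-152771 + 69613) - 133*(-191 + 46) = -83158 - 133*(-145) = -83158 + 19285 = -63873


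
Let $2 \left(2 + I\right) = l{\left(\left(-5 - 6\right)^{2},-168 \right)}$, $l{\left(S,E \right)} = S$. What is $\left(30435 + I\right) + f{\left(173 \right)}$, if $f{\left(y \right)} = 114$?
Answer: $\frac{61215}{2} \approx 30608.0$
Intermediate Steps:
$I = \frac{117}{2}$ ($I = -2 + \frac{\left(-5 - 6\right)^{2}}{2} = -2 + \frac{\left(-11\right)^{2}}{2} = -2 + \frac{1}{2} \cdot 121 = -2 + \frac{121}{2} = \frac{117}{2} \approx 58.5$)
$\left(30435 + I\right) + f{\left(173 \right)} = \left(30435 + \frac{117}{2}\right) + 114 = \frac{60987}{2} + 114 = \frac{61215}{2}$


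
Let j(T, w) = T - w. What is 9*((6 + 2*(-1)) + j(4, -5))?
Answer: 117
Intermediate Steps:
9*((6 + 2*(-1)) + j(4, -5)) = 9*((6 + 2*(-1)) + (4 - 1*(-5))) = 9*((6 - 2) + (4 + 5)) = 9*(4 + 9) = 9*13 = 117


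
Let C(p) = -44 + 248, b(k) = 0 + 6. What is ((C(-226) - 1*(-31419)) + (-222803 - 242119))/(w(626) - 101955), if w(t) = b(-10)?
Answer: 144433/33983 ≈ 4.2502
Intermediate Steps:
b(k) = 6
w(t) = 6
C(p) = 204
((C(-226) - 1*(-31419)) + (-222803 - 242119))/(w(626) - 101955) = ((204 - 1*(-31419)) + (-222803 - 242119))/(6 - 101955) = ((204 + 31419) - 464922)/(-101949) = (31623 - 464922)*(-1/101949) = -433299*(-1/101949) = 144433/33983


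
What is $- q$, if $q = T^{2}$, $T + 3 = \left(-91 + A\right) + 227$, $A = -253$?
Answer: $-14400$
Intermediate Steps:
$T = -120$ ($T = -3 + \left(\left(-91 - 253\right) + 227\right) = -3 + \left(-344 + 227\right) = -3 - 117 = -120$)
$q = 14400$ ($q = \left(-120\right)^{2} = 14400$)
$- q = \left(-1\right) 14400 = -14400$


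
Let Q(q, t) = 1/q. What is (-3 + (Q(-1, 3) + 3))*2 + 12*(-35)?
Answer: -422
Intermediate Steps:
(-3 + (Q(-1, 3) + 3))*2 + 12*(-35) = (-3 + (1/(-1) + 3))*2 + 12*(-35) = (-3 + (-1 + 3))*2 - 420 = (-3 + 2)*2 - 420 = -1*2 - 420 = -2 - 420 = -422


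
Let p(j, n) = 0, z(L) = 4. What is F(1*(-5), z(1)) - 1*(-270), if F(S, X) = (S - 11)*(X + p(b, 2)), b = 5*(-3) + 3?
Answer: 206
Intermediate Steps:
b = -12 (b = -15 + 3 = -12)
F(S, X) = X*(-11 + S) (F(S, X) = (S - 11)*(X + 0) = (-11 + S)*X = X*(-11 + S))
F(1*(-5), z(1)) - 1*(-270) = 4*(-11 + 1*(-5)) - 1*(-270) = 4*(-11 - 5) + 270 = 4*(-16) + 270 = -64 + 270 = 206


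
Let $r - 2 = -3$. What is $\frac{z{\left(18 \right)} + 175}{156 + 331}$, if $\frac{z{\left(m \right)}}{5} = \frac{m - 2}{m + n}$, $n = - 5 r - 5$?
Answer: $\frac{1615}{4383} \approx 0.36847$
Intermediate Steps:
$r = -1$ ($r = 2 - 3 = -1$)
$n = 0$ ($n = \left(-5\right) \left(-1\right) - 5 = 5 - 5 = 0$)
$z{\left(m \right)} = \frac{5 \left(-2 + m\right)}{m}$ ($z{\left(m \right)} = 5 \frac{m - 2}{m + 0} = 5 \frac{-2 + m}{m} = \frac{5 \left(-2 + m\right)}{m}$)
$\frac{z{\left(18 \right)} + 175}{156 + 331} = \frac{\left(5 - \frac{10}{18}\right) + 175}{156 + 331} = \frac{\left(5 - \frac{5}{9}\right) + 175}{487} = \left(\left(5 - \frac{5}{9}\right) + 175\right) \frac{1}{487} = \left(\frac{40}{9} + 175\right) \frac{1}{487} = \frac{1615}{9} \cdot \frac{1}{487} = \frac{1615}{4383}$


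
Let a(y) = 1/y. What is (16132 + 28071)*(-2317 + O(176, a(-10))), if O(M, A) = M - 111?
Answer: -99545156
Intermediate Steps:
O(M, A) = -111 + M
(16132 + 28071)*(-2317 + O(176, a(-10))) = (16132 + 28071)*(-2317 + (-111 + 176)) = 44203*(-2317 + 65) = 44203*(-2252) = -99545156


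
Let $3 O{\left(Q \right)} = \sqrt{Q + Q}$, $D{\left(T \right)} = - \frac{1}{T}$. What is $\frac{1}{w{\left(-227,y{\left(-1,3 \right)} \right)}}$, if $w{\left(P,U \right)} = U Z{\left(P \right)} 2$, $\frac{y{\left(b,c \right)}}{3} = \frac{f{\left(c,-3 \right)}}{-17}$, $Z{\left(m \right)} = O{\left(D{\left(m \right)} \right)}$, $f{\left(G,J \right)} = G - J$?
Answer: $- \frac{17 \sqrt{454}}{24} \approx -15.093$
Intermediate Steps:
$O{\left(Q \right)} = \frac{\sqrt{2} \sqrt{Q}}{3}$ ($O{\left(Q \right)} = \frac{\sqrt{Q + Q}}{3} = \frac{\sqrt{2 Q}}{3} = \frac{\sqrt{2} \sqrt{Q}}{3}$)
$Z{\left(m \right)} = \frac{\sqrt{2} \sqrt{- \frac{1}{m}}}{3}$
$y{\left(b,c \right)} = - \frac{9}{17} - \frac{3 c}{17}$ ($y{\left(b,c \right)} = 3 \frac{c - -3}{-17} = 3 \left(c + 3\right) \left(- \frac{1}{17}\right) = 3 \left(3 + c\right) \left(- \frac{1}{17}\right) = 3 \left(- \frac{3}{17} - \frac{c}{17}\right) = - \frac{9}{17} - \frac{3 c}{17}$)
$w{\left(P,U \right)} = \frac{2 U \sqrt{2} \sqrt{- \frac{1}{P}}}{3}$ ($w{\left(P,U \right)} = U \frac{\sqrt{2} \sqrt{- \frac{1}{P}}}{3} \cdot 2 = \frac{U \sqrt{2} \sqrt{- \frac{1}{P}}}{3} \cdot 2 = \frac{2 U \sqrt{2} \sqrt{- \frac{1}{P}}}{3}$)
$\frac{1}{w{\left(-227,y{\left(-1,3 \right)} \right)}} = \frac{1}{\frac{2}{3} \left(- \frac{9}{17} - \frac{9}{17}\right) \sqrt{2} \sqrt{- \frac{1}{-227}}} = \frac{1}{\frac{2}{3} \left(- \frac{9}{17} - \frac{9}{17}\right) \sqrt{2} \sqrt{\left(-1\right) \left(- \frac{1}{227}\right)}} = \frac{1}{\frac{2}{3} \left(- \frac{18}{17}\right) \sqrt{2} \sqrt{\frac{1}{227}}} = \frac{1}{\frac{2}{3} \left(- \frac{18}{17}\right) \sqrt{2} \frac{\sqrt{227}}{227}} = \frac{1}{\left(- \frac{12}{3859}\right) \sqrt{454}} = - \frac{17 \sqrt{454}}{24}$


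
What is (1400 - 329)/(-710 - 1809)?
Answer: -1071/2519 ≈ -0.42517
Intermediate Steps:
(1400 - 329)/(-710 - 1809) = 1071/(-2519) = 1071*(-1/2519) = -1071/2519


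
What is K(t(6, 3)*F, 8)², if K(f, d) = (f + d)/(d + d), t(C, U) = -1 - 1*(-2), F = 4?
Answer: 9/16 ≈ 0.56250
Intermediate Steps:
t(C, U) = 1 (t(C, U) = -1 + 2 = 1)
K(f, d) = (d + f)/(2*d) (K(f, d) = (d + f)/((2*d)) = (d + f)*(1/(2*d)) = (d + f)/(2*d))
K(t(6, 3)*F, 8)² = ((½)*(8 + 1*4)/8)² = ((½)*(⅛)*(8 + 4))² = ((½)*(⅛)*12)² = (¾)² = 9/16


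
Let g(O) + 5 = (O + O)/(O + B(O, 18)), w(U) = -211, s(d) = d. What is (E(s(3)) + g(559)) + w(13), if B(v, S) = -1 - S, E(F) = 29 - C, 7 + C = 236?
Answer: -111761/270 ≈ -413.93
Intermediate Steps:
C = 229 (C = -7 + 236 = 229)
E(F) = -200 (E(F) = 29 - 1*229 = 29 - 229 = -200)
g(O) = -5 + 2*O/(-19 + O) (g(O) = -5 + (O + O)/(O + (-1 - 1*18)) = -5 + (2*O)/(O + (-1 - 18)) = -5 + (2*O)/(O - 19) = -5 + (2*O)/(-19 + O) = -5 + 2*O/(-19 + O))
(E(s(3)) + g(559)) + w(13) = (-200 + (95 - 3*559)/(-19 + 559)) - 211 = (-200 + (95 - 1677)/540) - 211 = (-200 + (1/540)*(-1582)) - 211 = (-200 - 791/270) - 211 = -54791/270 - 211 = -111761/270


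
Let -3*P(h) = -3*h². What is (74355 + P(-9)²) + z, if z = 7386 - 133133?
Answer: -44831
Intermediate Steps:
z = -125747
P(h) = h² (P(h) = -(-1)*h² = h²)
(74355 + P(-9)²) + z = (74355 + ((-9)²)²) - 125747 = (74355 + 81²) - 125747 = (74355 + 6561) - 125747 = 80916 - 125747 = -44831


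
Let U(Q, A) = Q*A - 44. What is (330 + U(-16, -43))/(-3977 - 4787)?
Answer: -487/4382 ≈ -0.11114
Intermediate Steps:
U(Q, A) = -44 + A*Q (U(Q, A) = A*Q - 44 = -44 + A*Q)
(330 + U(-16, -43))/(-3977 - 4787) = (330 + (-44 - 43*(-16)))/(-3977 - 4787) = (330 + (-44 + 688))/(-8764) = (330 + 644)*(-1/8764) = 974*(-1/8764) = -487/4382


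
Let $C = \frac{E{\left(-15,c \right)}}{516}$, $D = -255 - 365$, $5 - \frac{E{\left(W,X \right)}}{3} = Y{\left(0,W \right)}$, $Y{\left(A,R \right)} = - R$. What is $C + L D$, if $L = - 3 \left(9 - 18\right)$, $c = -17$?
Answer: $- \frac{1439645}{86} \approx -16740.0$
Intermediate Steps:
$E{\left(W,X \right)} = 15 + 3 W$ ($E{\left(W,X \right)} = 15 - 3 \left(- W\right) = 15 + 3 W$)
$D = -620$
$L = 27$ ($L = \left(-3\right) \left(-9\right) = 27$)
$C = - \frac{5}{86}$ ($C = \frac{15 + 3 \left(-15\right)}{516} = \left(15 - 45\right) \frac{1}{516} = \left(-30\right) \frac{1}{516} = - \frac{5}{86} \approx -0.05814$)
$C + L D = - \frac{5}{86} + 27 \left(-620\right) = - \frac{5}{86} - 16740 = - \frac{1439645}{86}$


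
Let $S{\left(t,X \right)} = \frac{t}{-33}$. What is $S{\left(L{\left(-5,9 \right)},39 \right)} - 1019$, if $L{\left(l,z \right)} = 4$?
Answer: $- \frac{33631}{33} \approx -1019.1$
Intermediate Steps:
$S{\left(t,X \right)} = - \frac{t}{33}$ ($S{\left(t,X \right)} = t \left(- \frac{1}{33}\right) = - \frac{t}{33}$)
$S{\left(L{\left(-5,9 \right)},39 \right)} - 1019 = \left(- \frac{1}{33}\right) 4 - 1019 = - \frac{4}{33} - 1019 = - \frac{33631}{33}$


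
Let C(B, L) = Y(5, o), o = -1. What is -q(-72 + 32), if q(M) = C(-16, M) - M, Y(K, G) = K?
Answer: -45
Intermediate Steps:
C(B, L) = 5
q(M) = 5 - M
-q(-72 + 32) = -(5 - (-72 + 32)) = -(5 - 1*(-40)) = -(5 + 40) = -1*45 = -45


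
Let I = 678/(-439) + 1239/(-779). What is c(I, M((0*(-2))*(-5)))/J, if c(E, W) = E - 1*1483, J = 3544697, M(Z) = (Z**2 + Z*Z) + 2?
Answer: -508229906/1212219024757 ≈ -0.00041926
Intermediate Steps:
M(Z) = 2 + 2*Z**2 (M(Z) = (Z**2 + Z**2) + 2 = 2*Z**2 + 2 = 2 + 2*Z**2)
I = -1072083/341981 (I = 678*(-1/439) + 1239*(-1/779) = -678/439 - 1239/779 = -1072083/341981 ≈ -3.1349)
c(E, W) = -1483 + E (c(E, W) = E - 1483 = -1483 + E)
c(I, M((0*(-2))*(-5)))/J = (-1483 - 1072083/341981)/3544697 = -508229906/341981*1/3544697 = -508229906/1212219024757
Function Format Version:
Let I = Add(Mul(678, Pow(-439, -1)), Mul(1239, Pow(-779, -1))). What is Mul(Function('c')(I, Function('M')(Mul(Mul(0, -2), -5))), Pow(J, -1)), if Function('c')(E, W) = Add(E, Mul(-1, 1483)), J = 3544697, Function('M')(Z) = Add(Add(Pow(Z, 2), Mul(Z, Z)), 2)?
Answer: Rational(-508229906, 1212219024757) ≈ -0.00041926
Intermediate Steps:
Function('M')(Z) = Add(2, Mul(2, Pow(Z, 2))) (Function('M')(Z) = Add(Add(Pow(Z, 2), Pow(Z, 2)), 2) = Add(Mul(2, Pow(Z, 2)), 2) = Add(2, Mul(2, Pow(Z, 2))))
I = Rational(-1072083, 341981) (I = Add(Mul(678, Rational(-1, 439)), Mul(1239, Rational(-1, 779))) = Add(Rational(-678, 439), Rational(-1239, 779)) = Rational(-1072083, 341981) ≈ -3.1349)
Function('c')(E, W) = Add(-1483, E) (Function('c')(E, W) = Add(E, -1483) = Add(-1483, E))
Mul(Function('c')(I, Function('M')(Mul(Mul(0, -2), -5))), Pow(J, -1)) = Mul(Add(-1483, Rational(-1072083, 341981)), Pow(3544697, -1)) = Mul(Rational(-508229906, 341981), Rational(1, 3544697)) = Rational(-508229906, 1212219024757)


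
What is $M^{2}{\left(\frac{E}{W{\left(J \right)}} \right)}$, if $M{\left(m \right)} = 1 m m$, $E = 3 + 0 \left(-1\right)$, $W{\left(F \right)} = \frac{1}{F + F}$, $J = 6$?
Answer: $1679616$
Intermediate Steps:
$W{\left(F \right)} = \frac{1}{2 F}$
$E = 3$ ($E = 3 + 0 = 3$)
$M{\left(m \right)} = m^{2}$ ($M{\left(m \right)} = m m = m^{2}$)
$M^{2}{\left(\frac{E}{W{\left(J \right)}} \right)} = \left(\left(\frac{3}{\frac{1}{2} \cdot \frac{1}{6}}\right)^{2}\right)^{2} = \left(\left(3 \frac{1}{\frac{1}{12}}\right)^{2}\right)^{2} = \left(\left(3 \cdot 12\right)^{2}\right)^{2} = \left(36^{2}\right)^{2} = 1296^{2} = 1679616$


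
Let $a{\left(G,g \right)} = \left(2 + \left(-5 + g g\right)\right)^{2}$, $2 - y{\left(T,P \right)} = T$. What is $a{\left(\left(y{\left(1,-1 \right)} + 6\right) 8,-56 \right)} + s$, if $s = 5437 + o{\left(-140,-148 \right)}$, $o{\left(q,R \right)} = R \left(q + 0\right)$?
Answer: $9841846$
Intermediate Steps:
$o{\left(q,R \right)} = R q$
$y{\left(T,P \right)} = 2 - T$
$s = 26157$ ($s = 5437 - -20720 = 5437 + 20720 = 26157$)
$a{\left(G,g \right)} = \left(-3 + g^{2}\right)^{2}$ ($a{\left(G,g \right)} = \left(2 + \left(-5 + g^{2}\right)\right)^{2} = \left(-3 + g^{2}\right)^{2}$)
$a{\left(\left(y{\left(1,-1 \right)} + 6\right) 8,-56 \right)} + s = \left(-3 + \left(-56\right)^{2}\right)^{2} + 26157 = \left(-3 + 3136\right)^{2} + 26157 = 3133^{2} + 26157 = 9815689 + 26157 = 9841846$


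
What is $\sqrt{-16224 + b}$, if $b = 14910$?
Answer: $3 i \sqrt{146} \approx 36.249 i$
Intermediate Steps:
$\sqrt{-16224 + b} = \sqrt{-16224 + 14910} = \sqrt{-1314} = 3 i \sqrt{146}$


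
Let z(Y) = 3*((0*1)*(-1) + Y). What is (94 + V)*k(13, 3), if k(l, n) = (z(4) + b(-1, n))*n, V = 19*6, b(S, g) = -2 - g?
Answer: 4368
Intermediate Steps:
z(Y) = 3*Y (z(Y) = 3*(0*(-1) + Y) = 3*(0 + Y) = 3*Y)
V = 114
k(l, n) = n*(10 - n) (k(l, n) = (3*4 + (-2 - n))*n = (12 + (-2 - n))*n = (10 - n)*n = n*(10 - n))
(94 + V)*k(13, 3) = (94 + 114)*(3*(10 - 1*3)) = 208*(3*(10 - 3)) = 208*(3*7) = 208*21 = 4368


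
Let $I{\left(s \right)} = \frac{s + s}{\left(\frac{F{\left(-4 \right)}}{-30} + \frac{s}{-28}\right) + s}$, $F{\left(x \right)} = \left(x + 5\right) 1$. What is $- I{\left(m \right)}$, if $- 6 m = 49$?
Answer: $- \frac{1960}{949} \approx -2.0653$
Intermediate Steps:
$m = - \frac{49}{6}$ ($m = \left(- \frac{1}{6}\right) 49 = - \frac{49}{6} \approx -8.1667$)
$F{\left(x \right)} = 5 + x$ ($F{\left(x \right)} = \left(5 + x\right) 1 = 5 + x$)
$I{\left(s \right)} = \frac{2 s}{- \frac{1}{30} + \frac{27 s}{28}}$ ($I{\left(s \right)} = \frac{s + s}{\left(\frac{5 - 4}{-30} + \frac{s}{-28}\right) + s} = \frac{2 s}{\left(1 \left(- \frac{1}{30}\right) + s \left(- \frac{1}{28}\right)\right) + s} = \frac{2 s}{\left(- \frac{1}{30} - \frac{s}{28}\right) + s} = \frac{2 s}{- \frac{1}{30} + \frac{27 s}{28}}$)
$- I{\left(m \right)} = - \frac{840 \left(-49\right)}{6 \left(-14 + 405 \left(- \frac{49}{6}\right)\right)} = - \frac{840 \left(-49\right)}{6 \left(-14 - \frac{6615}{2}\right)} = - \frac{840 \left(-49\right)}{6 \left(- \frac{6643}{2}\right)} = - \frac{840 \left(-49\right) \left(-2\right)}{6 \cdot 6643} = \left(-1\right) \frac{1960}{949} = - \frac{1960}{949}$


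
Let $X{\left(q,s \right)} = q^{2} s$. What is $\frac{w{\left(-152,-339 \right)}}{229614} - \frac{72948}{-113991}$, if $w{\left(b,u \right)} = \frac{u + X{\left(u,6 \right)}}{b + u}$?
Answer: $\frac{905070109115}{1427933263526} \approx 0.63383$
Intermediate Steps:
$X{\left(q,s \right)} = s q^{2}$
$w{\left(b,u \right)} = \frac{u + 6 u^{2}}{b + u}$
$\frac{w{\left(-152,-339 \right)}}{229614} - \frac{72948}{-113991} = \frac{\left(-339\right) \frac{1}{-152 - 339} \left(1 + 6 \left(-339\right)\right)}{229614} - \frac{72948}{-113991} = - \frac{339 \left(1 - 2034\right)}{-491} \cdot \frac{1}{229614} - - \frac{24316}{37997} = \left(-339\right) \left(- \frac{1}{491}\right) \left(-2033\right) \frac{1}{229614} + \frac{24316}{37997} = \left(- \frac{689187}{491}\right) \frac{1}{229614} + \frac{24316}{37997} = - \frac{229729}{37580158} + \frac{24316}{37997} = \frac{905070109115}{1427933263526}$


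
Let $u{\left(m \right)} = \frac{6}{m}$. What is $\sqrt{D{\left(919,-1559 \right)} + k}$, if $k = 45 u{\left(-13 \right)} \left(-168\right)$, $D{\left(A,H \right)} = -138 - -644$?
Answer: $\frac{\sqrt{675194}}{13} \approx 63.208$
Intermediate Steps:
$D{\left(A,H \right)} = 506$ ($D{\left(A,H \right)} = -138 + 644 = 506$)
$k = \frac{45360}{13}$ ($k = 45 \frac{6}{-13} \left(-168\right) = 45 \cdot 6 \left(- \frac{1}{13}\right) \left(-168\right) = 45 \left(- \frac{6}{13}\right) \left(-168\right) = \left(- \frac{270}{13}\right) \left(-168\right) = \frac{45360}{13} \approx 3489.2$)
$\sqrt{D{\left(919,-1559 \right)} + k} = \sqrt{506 + \frac{45360}{13}} = \sqrt{\frac{51938}{13}} = \frac{\sqrt{675194}}{13}$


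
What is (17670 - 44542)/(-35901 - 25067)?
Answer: 3359/7621 ≈ 0.44076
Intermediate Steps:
(17670 - 44542)/(-35901 - 25067) = -26872/(-60968) = -26872*(-1/60968) = 3359/7621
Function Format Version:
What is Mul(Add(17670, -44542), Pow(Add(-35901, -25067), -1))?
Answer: Rational(3359, 7621) ≈ 0.44076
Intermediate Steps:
Mul(Add(17670, -44542), Pow(Add(-35901, -25067), -1)) = Mul(-26872, Pow(-60968, -1)) = Mul(-26872, Rational(-1, 60968)) = Rational(3359, 7621)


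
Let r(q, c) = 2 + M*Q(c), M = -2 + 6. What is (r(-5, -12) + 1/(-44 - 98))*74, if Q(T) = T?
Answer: -241721/71 ≈ -3404.5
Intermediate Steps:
M = 4
r(q, c) = 2 + 4*c
(r(-5, -12) + 1/(-44 - 98))*74 = ((2 + 4*(-12)) + 1/(-44 - 98))*74 = ((2 - 48) + 1/(-142))*74 = (-46 - 1/142)*74 = -6533/142*74 = -241721/71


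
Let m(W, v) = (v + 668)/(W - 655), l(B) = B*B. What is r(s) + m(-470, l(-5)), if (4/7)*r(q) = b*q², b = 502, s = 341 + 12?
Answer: 27367251471/250 ≈ 1.0947e+8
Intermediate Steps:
l(B) = B²
s = 353
m(W, v) = (668 + v)/(-655 + W)
r(q) = 1757*q²/2 (r(q) = 7*(502*q²)/4 = 1757*q²/2)
r(s) + m(-470, l(-5)) = (1757/2)*353² + (668 + (-5)²)/(-655 - 470) = (1757/2)*124609 + (668 + 25)/(-1125) = 218938013/2 - 1/1125*693 = 218938013/2 - 77/125 = 27367251471/250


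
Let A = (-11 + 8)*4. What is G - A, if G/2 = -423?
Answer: -834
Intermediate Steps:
G = -846 (G = 2*(-423) = -846)
A = -12 (A = -3*4 = -12)
G - A = -846 - 1*(-12) = -846 + 12 = -834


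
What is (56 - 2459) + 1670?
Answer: -733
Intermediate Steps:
(56 - 2459) + 1670 = -2403 + 1670 = -733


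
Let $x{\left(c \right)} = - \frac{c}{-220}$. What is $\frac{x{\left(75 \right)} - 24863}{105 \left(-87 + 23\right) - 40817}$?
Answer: $\frac{1093957}{2091628} \approx 0.52302$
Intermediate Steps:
$x{\left(c \right)} = \frac{c}{220}$ ($x{\left(c \right)} = - \frac{c \left(-1\right)}{220} = - \frac{\left(-1\right) c}{220} = \frac{c}{220}$)
$\frac{x{\left(75 \right)} - 24863}{105 \left(-87 + 23\right) - 40817} = \frac{\frac{1}{220} \cdot 75 - 24863}{105 \left(-87 + 23\right) - 40817} = \frac{\frac{15}{44} - 24863}{105 \left(-64\right) - 40817} = - \frac{1093957}{44 \left(-6720 - 40817\right)} = - \frac{1093957}{44 \left(-47537\right)} = \left(- \frac{1093957}{44}\right) \left(- \frac{1}{47537}\right) = \frac{1093957}{2091628}$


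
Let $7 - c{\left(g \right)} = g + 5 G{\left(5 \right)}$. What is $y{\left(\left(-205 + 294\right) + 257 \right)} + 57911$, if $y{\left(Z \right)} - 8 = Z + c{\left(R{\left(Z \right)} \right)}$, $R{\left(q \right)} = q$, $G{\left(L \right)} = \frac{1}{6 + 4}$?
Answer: $\frac{115851}{2} \approx 57926.0$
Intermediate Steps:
$G{\left(L \right)} = \frac{1}{10}$
$c{\left(g \right)} = \frac{13}{2} - g$ ($c{\left(g \right)} = 7 - \left(g + 5 \cdot \frac{1}{10}\right) = 7 - \left(g + \frac{1}{2}\right) = 7 - \left(\frac{1}{2} + g\right) = \frac{13}{2} - g$)
$y{\left(Z \right)} = \frac{29}{2}$ ($y{\left(Z \right)} = 8 + \left(Z - \left(- \frac{13}{2} + Z\right)\right) = 8 + \frac{13}{2} = \frac{29}{2}$)
$y{\left(\left(-205 + 294\right) + 257 \right)} + 57911 = \frac{29}{2} + 57911 = \frac{115851}{2}$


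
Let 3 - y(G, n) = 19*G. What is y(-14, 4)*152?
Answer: 40888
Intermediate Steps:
y(G, n) = 3 - 19*G
y(-14, 4)*152 = (3 - 19*(-14))*152 = (3 + 266)*152 = 269*152 = 40888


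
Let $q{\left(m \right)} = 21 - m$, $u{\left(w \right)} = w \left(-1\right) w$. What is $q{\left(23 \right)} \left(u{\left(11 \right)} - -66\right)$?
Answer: $110$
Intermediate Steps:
$u{\left(w \right)} = - w^{2}$ ($u{\left(w \right)} = - w w = - w^{2}$)
$q{\left(23 \right)} \left(u{\left(11 \right)} - -66\right) = \left(21 - 23\right) \left(- 11^{2} - -66\right) = \left(21 - 23\right) \left(\left(-1\right) 121 + 66\right) = - 2 \left(-121 + 66\right) = \left(-2\right) \left(-55\right) = 110$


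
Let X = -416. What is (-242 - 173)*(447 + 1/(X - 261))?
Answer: -125586470/677 ≈ -1.8550e+5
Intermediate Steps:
(-242 - 173)*(447 + 1/(X - 261)) = (-242 - 173)*(447 + 1/(-416 - 261)) = -415*(447 + 1/(-677)) = -415*(447 - 1/677) = -415*302618/677 = -125586470/677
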